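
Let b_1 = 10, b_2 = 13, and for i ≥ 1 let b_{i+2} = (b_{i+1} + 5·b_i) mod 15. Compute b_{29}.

Computing terms: b_1 = 10, b_2 = 13, b_3 = 3, b_4 = 8, b_5 = 8, b_6 = 3, b_7 = 13, b_8 = 13, b_9 = 3.
Since (b_8, b_9) = (b_2, b_3) = (13, 3) (two consecutive terms determine the rest), the sequence is eventually periodic: after a pre-period of length 1 it cycles with period 6.
For i ≥ 2, b_i depends only on (i - 2) mod 6. (29 - 2) mod 6 = 3, so b_{29} = b_5 = 8.

8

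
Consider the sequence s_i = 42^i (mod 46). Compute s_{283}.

Listing terms: s_0 = 1, s_1 = 42, s_2 = 16, s_3 = 28, s_4 = 26, s_5 = 34, s_6 = 2, s_7 = 38, s_8 = 32, s_9 = 10, s_{10} = 6, s_{11} = 22, s_{12} = 4, s_{13} = 30, s_{14} = 18, s_{15} = 20, s_{16} = 12, s_{17} = 44, s_{18} = 8, s_{19} = 14, s_{20} = 36, s_{21} = 40, s_{22} = 24, s_{23} = 42.
Since s_{23} = s_1 = 42, the sequence is eventually periodic: after a pre-period of length 1 it cycles with period 22.
For i ≥ 1, s_i depends only on (i - 1) mod 22. (283 - 1) mod 22 = 18, so s_{283} = s_{19} = 14.

14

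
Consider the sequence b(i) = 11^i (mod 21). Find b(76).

We have b(0) = 1,  b(1) = 11,  b(2) = 16,  b(3) = 8,  b(4) = 4,  b(5) = 2,  b(6) = 1.
The sequence repeats with period 6.
(76 - 0) mod 6 = 4, so b(76) = b(4) = 4.

4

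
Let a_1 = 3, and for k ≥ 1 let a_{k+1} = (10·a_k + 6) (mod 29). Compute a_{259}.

We have a_1 = 3,  a_2 = 7,  a_3 = 18,  a_4 = 12,  a_5 = 10,  a_6 = 19,  a_7 = 22,  a_8 = 23,  a_9 = 4,  a_{10} = 17,  a_{11} = 2,  a_{12} = 26,  a_{13} = 5,  a_{14} = 27,  a_{15} = 15,  a_{16} = 11,  a_{17} = 0,  a_{18} = 6,  a_{19} = 8,  a_{20} = 28,  a_{21} = 25,  a_{22} = 24,  a_{23} = 14,  a_{24} = 1,  a_{25} = 16,  a_{26} = 21,  a_{27} = 13,  a_{28} = 20,  a_{29} = 3.
The sequence repeats with period 28.
So a_{259} = a_{1 + ((259-1) mod 28)} = a_7 = 22.

22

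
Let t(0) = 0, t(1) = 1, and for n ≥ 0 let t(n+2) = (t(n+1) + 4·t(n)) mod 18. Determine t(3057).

Computing terms: t(0) = 0, t(1) = 1, t(2) = 1, t(3) = 5, t(4) = 9, t(5) = 11, t(6) = 11, t(7) = 1, t(8) = 9, t(9) = 13, t(10) = 13, t(11) = 11, t(12) = 9, t(13) = 17, t(14) = 17, t(15) = 13, t(16) = 9, t(17) = 7, t(18) = 7, t(19) = 17, t(20) = 9, t(21) = 5, t(22) = 5, t(23) = 7, t(24) = 9, t(25) = 1, t(26) = 1.
Since (t(25), t(26)) = (t(1), t(2)) = (1, 1) (two consecutive terms determine the rest), the sequence is eventually periodic: after a pre-period of length 1 it cycles with period 24.
For n ≥ 1, t(n) depends only on (n - 1) mod 24. (3057 - 1) mod 24 = 8, so t(3057) = t(9) = 13.

13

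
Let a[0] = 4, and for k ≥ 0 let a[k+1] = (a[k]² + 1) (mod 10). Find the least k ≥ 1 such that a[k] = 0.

a[0] = 4; a[1] = 7; a[2] = 0; a[3] = 1; a[4] = 2; a[5] = 5; a[6] = 6; a[7] = 7.
Since a[7] = a[1] = 7, the sequence is eventually periodic: after a pre-period of length 1 it cycles with period 6.
The value 0 first appears (with k ≥ 1) at a[2].

2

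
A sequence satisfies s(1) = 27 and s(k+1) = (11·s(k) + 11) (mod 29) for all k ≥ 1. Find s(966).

9

s(1) = 27, s(2) = 18, s(3) = 6, s(4) = 19, s(5) = 17, s(6) = 24, s(7) = 14, s(8) = 20, s(9) = 28, s(10) = 0, s(11) = 11, s(12) = 16, s(13) = 13, s(14) = 9, s(15) = 23, s(16) = 3, s(17) = 15, s(18) = 2, s(19) = 4, s(20) = 26, s(21) = 7, s(22) = 1, s(23) = 22, s(24) = 21, s(25) = 10, s(26) = 5, s(27) = 8, s(28) = 12, s(29) = 27.
The sequence repeats with period 28.
So s(966) = s(1 + ((966-1) mod 28)) = s(14) = 9.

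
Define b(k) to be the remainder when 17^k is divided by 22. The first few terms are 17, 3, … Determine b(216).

b(1) = 17, b(2) = 3, b(3) = 7, b(4) = 9, b(5) = 21, b(6) = 5, b(7) = 19, b(8) = 15, b(9) = 13, b(10) = 1, b(11) = 17.
Since b(11) = b(1) = 17, the sequence is periodic with period 10.
So b(216) = b(1 + ((216-1) mod 10)) = b(6) = 5.

5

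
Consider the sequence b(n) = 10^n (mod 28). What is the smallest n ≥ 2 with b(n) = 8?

6

Listing terms: b(1) = 10, b(2) = 16, b(3) = 20, b(4) = 4, b(5) = 12, b(6) = 8, b(7) = 24, b(8) = 16.
Since b(8) = b(2) = 16, the sequence is eventually periodic: after a pre-period of length 1 it cycles with period 6.
The value 8 first appears (with n ≥ 2) at b(6).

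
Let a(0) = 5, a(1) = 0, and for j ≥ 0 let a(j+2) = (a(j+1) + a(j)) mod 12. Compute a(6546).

5

a(0) = 5,  a(1) = 0,  a(2) = 5,  a(3) = 5,  a(4) = 10,  a(5) = 3,  a(6) = 1,  a(7) = 4,  a(8) = 5,  a(9) = 9,  a(10) = 2,  a(11) = 11,  a(12) = 1,  a(13) = 0,  a(14) = 1,  a(15) = 1,  a(16) = 2,  a(17) = 3,  a(18) = 5,  a(19) = 8,  a(20) = 1,  a(21) = 9,  a(22) = 10,  a(23) = 7,  a(24) = 5,  a(25) = 0.
Since (a(24), a(25)) = (a(0), a(1)) = (5, 0) (two consecutive terms determine the rest), the sequence is periodic with period 24.
So a(6546) = a(0 + ((6546-0) mod 24)) = a(18) = 5.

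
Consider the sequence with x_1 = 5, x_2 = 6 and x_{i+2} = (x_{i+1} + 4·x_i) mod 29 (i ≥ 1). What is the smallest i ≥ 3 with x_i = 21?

4

Computing terms: x_1 = 5; x_2 = 6; x_3 = 26; x_4 = 21; x_5 = 9; x_6 = 6; x_7 = 13; x_8 = 8; x_9 = 2; x_{10} = 5; x_{11} = 13; x_{12} = 4; x_{13} = 27; x_{14} = 14; x_{15} = 6; x_{16} = 4; x_{17} = 28; x_{18} = 15; x_{19} = 11; x_{20} = 13; x_{21} = 28; x_{22} = 22; x_{23} = 18; x_{24} = 19; x_{25} = 4; x_{26} = 22; x_{27} = 9; x_{28} = 10; x_{29} = 17; x_{30} = 28; x_{31} = 9; x_{32} = 5; x_{33} = 12; x_{34} = 3; x_{35} = 22; x_{36} = 5; x_{37} = 6.
The sequence repeats with period 35.
The value 21 first appears (with i ≥ 3) at x_4.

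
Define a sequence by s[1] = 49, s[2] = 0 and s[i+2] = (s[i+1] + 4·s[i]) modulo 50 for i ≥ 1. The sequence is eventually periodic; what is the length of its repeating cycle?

Listing terms: s[1] = 49,  s[2] = 0,  s[3] = 46,  s[4] = 46,  s[5] = 30,  s[6] = 14,  s[7] = 34,  s[8] = 40,  s[9] = 26,  s[10] = 36,  s[11] = 40,  s[12] = 34,  s[13] = 44,  s[14] = 30,  s[15] = 6,  s[16] = 26,  s[17] = 0,  s[18] = 4,  s[19] = 4,  s[20] = 20,  s[21] = 36,  s[22] = 16,  s[23] = 10,  s[24] = 24,  s[25] = 14,  s[26] = 10,  s[27] = 16,  s[28] = 6,  s[29] = 20,  s[30] = 44,  s[31] = 24,  s[32] = 0,  s[33] = 46.
Since (s[32], s[33]) = (s[2], s[3]) = (0, 46) (two consecutive terms determine the rest), the sequence is eventually periodic: after a pre-period of length 1 it cycles with period 30.

30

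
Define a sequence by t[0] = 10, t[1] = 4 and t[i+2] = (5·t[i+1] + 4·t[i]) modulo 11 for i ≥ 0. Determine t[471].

9

Listing terms: t[0] = 10; t[1] = 4; t[2] = 5; t[3] = 8; t[4] = 5; t[5] = 2; t[6] = 8; t[7] = 4; t[8] = 8; t[9] = 1; t[10] = 4; t[11] = 2; t[12] = 4; t[13] = 6; t[14] = 2; t[15] = 1; t[16] = 2; t[17] = 3; t[18] = 1; t[19] = 6; t[20] = 1; t[21] = 7; t[22] = 6; t[23] = 3; t[24] = 6; t[25] = 9; t[26] = 3; t[27] = 7; t[28] = 3; t[29] = 10; t[30] = 7; t[31] = 9; t[32] = 7; t[33] = 5; t[34] = 9; t[35] = 10; t[36] = 9; t[37] = 8; t[38] = 10; t[39] = 5; t[40] = 10; t[41] = 4.
The sequence repeats with period 40.
So t[471] = t[0 + ((471-0) mod 40)] = t[31] = 9.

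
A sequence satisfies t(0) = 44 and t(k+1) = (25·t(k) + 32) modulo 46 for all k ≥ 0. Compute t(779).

10

We have t(0) = 44,  t(1) = 28,  t(2) = 42,  t(3) = 24,  t(4) = 34,  t(5) = 8,  t(6) = 2,  t(7) = 36,  t(8) = 12,  t(9) = 10,  t(10) = 6,  t(11) = 44.
Since t(11) = t(0) = 44, the sequence is periodic with period 11.
(779 - 0) mod 11 = 9, so t(779) = t(9) = 10.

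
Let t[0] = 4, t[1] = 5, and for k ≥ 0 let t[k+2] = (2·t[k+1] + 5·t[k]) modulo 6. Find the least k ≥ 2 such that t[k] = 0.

t[0] = 4, t[1] = 5, t[2] = 0, t[3] = 1, t[4] = 2, t[5] = 3, t[6] = 4, t[7] = 5.
Since (t[6], t[7]) = (t[0], t[1]) = (4, 5) (two consecutive terms determine the rest), the sequence is periodic with period 6.
The value 0 first appears (with k ≥ 2) at t[2].

2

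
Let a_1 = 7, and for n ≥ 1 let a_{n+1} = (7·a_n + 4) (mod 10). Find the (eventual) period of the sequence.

4

Computing terms: a_1 = 7, a_2 = 3, a_3 = 5, a_4 = 9, a_5 = 7.
The sequence repeats with period 4.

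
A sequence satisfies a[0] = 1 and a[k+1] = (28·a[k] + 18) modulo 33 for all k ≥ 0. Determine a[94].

Listing terms: a[0] = 1; a[1] = 13; a[2] = 19; a[3] = 22; a[4] = 7; a[5] = 16; a[6] = 4; a[7] = 31; a[8] = 28; a[9] = 10; a[10] = 1.
The sequence repeats with period 10.
So a[94] = a[0 + ((94-0) mod 10)] = a[4] = 7.

7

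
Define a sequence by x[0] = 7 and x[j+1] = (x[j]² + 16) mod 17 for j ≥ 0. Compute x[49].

Computing terms: x[0] = 7, x[1] = 14, x[2] = 8, x[3] = 12, x[4] = 7.
Since x[4] = x[0] = 7, the sequence is periodic with period 4.
(49 - 0) mod 4 = 1, so x[49] = x[1] = 14.

14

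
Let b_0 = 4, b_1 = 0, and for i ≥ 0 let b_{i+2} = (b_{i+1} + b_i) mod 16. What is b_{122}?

Computing terms: b_0 = 4,  b_1 = 0,  b_2 = 4,  b_3 = 4,  b_4 = 8,  b_5 = 12,  b_6 = 4,  b_7 = 0.
The sequence repeats with period 6.
So b_{122} = b_{0 + ((122-0) mod 6)} = b_2 = 4.

4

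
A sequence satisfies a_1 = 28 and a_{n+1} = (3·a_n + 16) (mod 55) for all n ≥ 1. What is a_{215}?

26

We have a_1 = 28; a_2 = 45; a_3 = 41; a_4 = 29; a_5 = 48; a_6 = 50; a_7 = 1; a_8 = 19; a_9 = 18; a_{10} = 15; a_{11} = 6; a_{12} = 34; a_{13} = 8; a_{14} = 40; a_{15} = 26; a_{16} = 39; a_{17} = 23; a_{18} = 30; a_{19} = 51; a_{20} = 4; a_{21} = 28.
Since a_{21} = a_1 = 28, the sequence is periodic with period 20.
So a_{215} = a_{1 + ((215-1) mod 20)} = a_{15} = 26.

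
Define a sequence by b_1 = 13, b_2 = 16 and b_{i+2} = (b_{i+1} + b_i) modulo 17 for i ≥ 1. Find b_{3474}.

14

Computing terms: b_1 = 13,  b_2 = 16,  b_3 = 12,  b_4 = 11,  b_5 = 6,  b_6 = 0,  b_7 = 6,  b_8 = 6,  b_9 = 12,  b_{10} = 1,  b_{11} = 13,  b_{12} = 14,  b_{13} = 10,  b_{14} = 7,  b_{15} = 0,  b_{16} = 7,  b_{17} = 7,  b_{18} = 14,  b_{19} = 4,  b_{20} = 1,  b_{21} = 5,  b_{22} = 6,  b_{23} = 11,  b_{24} = 0,  b_{25} = 11,  b_{26} = 11,  b_{27} = 5,  b_{28} = 16,  b_{29} = 4,  b_{30} = 3,  b_{31} = 7,  b_{32} = 10,  b_{33} = 0,  b_{34} = 10,  b_{35} = 10,  b_{36} = 3,  b_{37} = 13,  b_{38} = 16.
Since (b_{37}, b_{38}) = (b_1, b_2) = (13, 16) (two consecutive terms determine the rest), the sequence is periodic with period 36.
So b_{3474} = b_{1 + ((3474-1) mod 36)} = b_{18} = 14.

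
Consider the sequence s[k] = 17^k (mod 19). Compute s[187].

We have s[1] = 17, s[2] = 4, s[3] = 11, s[4] = 16, s[5] = 6, s[6] = 7, s[7] = 5, s[8] = 9, s[9] = 1, s[10] = 17.
The sequence repeats with period 9.
(187 - 1) mod 9 = 6, so s[187] = s[7] = 5.

5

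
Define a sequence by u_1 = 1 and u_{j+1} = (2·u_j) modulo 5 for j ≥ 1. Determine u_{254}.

u_1 = 1; u_2 = 2; u_3 = 4; u_4 = 3; u_5 = 1.
The sequence repeats with period 4.
(254 - 1) mod 4 = 1, so u_{254} = u_2 = 2.

2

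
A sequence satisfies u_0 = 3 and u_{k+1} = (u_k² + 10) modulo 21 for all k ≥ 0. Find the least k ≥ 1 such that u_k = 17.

3

We have u_0 = 3, u_1 = 19, u_2 = 14, u_3 = 17, u_4 = 5, u_5 = 14.
Since u_5 = u_2 = 14, the sequence is eventually periodic: after a pre-period of length 2 it cycles with period 3.
The value 17 first appears (with k ≥ 1) at u_3.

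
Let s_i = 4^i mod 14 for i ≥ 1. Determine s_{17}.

2

Computing terms: s_1 = 4,  s_2 = 2,  s_3 = 8,  s_4 = 4.
Since s_4 = s_1 = 4, the sequence is periodic with period 3.
So s_{17} = s_{1 + ((17-1) mod 3)} = s_2 = 2.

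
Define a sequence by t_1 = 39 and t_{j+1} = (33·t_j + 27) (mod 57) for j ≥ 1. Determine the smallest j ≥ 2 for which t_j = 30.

15

t_1 = 39,  t_2 = 3,  t_3 = 12,  t_4 = 24,  t_5 = 21,  t_6 = 36,  t_7 = 18,  t_8 = 51,  t_9 = 0,  t_{10} = 27,  t_{11} = 6,  t_{12} = 54,  t_{13} = 42,  t_{14} = 45,  t_{15} = 30,  t_{16} = 48,  t_{17} = 15,  t_{18} = 9,  t_{19} = 39.
The sequence repeats with period 18.
The value 30 first appears (with j ≥ 2) at t_{15}.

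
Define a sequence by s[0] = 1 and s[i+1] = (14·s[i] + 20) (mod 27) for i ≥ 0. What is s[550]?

We have s[0] = 1; s[1] = 7; s[2] = 10; s[3] = 25; s[4] = 19; s[5] = 16; s[6] = 1.
The sequence repeats with period 6.
(550 - 0) mod 6 = 4, so s[550] = s[4] = 19.

19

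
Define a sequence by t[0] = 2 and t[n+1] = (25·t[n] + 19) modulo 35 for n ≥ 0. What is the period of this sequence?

3

t[0] = 2,  t[1] = 34,  t[2] = 29,  t[3] = 9,  t[4] = 34.
Since t[4] = t[1] = 34, the sequence is eventually periodic: after a pre-period of length 1 it cycles with period 3.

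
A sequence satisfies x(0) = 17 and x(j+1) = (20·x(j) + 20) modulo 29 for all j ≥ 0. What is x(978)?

Listing terms: x(0) = 17, x(1) = 12, x(2) = 28, x(3) = 0, x(4) = 20, x(5) = 14, x(6) = 10, x(7) = 17.
The sequence repeats with period 7.
(978 - 0) mod 7 = 5, so x(978) = x(5) = 14.

14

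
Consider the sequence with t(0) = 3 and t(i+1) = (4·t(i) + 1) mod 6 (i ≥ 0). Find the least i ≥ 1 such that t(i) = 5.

Computing terms: t(0) = 3, t(1) = 1, t(2) = 5, t(3) = 3.
Since t(3) = t(0) = 3, the sequence is periodic with period 3.
The value 5 first appears (with i ≥ 1) at t(2).

2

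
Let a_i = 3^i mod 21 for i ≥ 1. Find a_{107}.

Listing terms: a_1 = 3,  a_2 = 9,  a_3 = 6,  a_4 = 18,  a_5 = 12,  a_6 = 15,  a_7 = 3.
The sequence repeats with period 6.
(107 - 1) mod 6 = 4, so a_{107} = a_5 = 12.

12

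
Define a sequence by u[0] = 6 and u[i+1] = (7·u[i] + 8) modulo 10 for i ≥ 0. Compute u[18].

8

Listing terms: u[0] = 6, u[1] = 0, u[2] = 8, u[3] = 4, u[4] = 6.
The sequence repeats with period 4.
So u[18] = u[0 + ((18-0) mod 4)] = u[2] = 8.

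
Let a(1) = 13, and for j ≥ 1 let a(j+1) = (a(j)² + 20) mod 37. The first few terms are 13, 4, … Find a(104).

21

a(1) = 13,  a(2) = 4,  a(3) = 36,  a(4) = 21,  a(5) = 17,  a(6) = 13.
Since a(6) = a(1) = 13, the sequence is periodic with period 5.
So a(104) = a(1 + ((104-1) mod 5)) = a(4) = 21.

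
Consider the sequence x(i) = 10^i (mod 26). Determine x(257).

4

We have x(0) = 1,  x(1) = 10,  x(2) = 22,  x(3) = 12,  x(4) = 16,  x(5) = 4,  x(6) = 14,  x(7) = 10.
Since x(7) = x(1) = 10, the sequence is eventually periodic: after a pre-period of length 1 it cycles with period 6.
For i ≥ 1, x(i) depends only on (i - 1) mod 6. (257 - 1) mod 6 = 4, so x(257) = x(5) = 4.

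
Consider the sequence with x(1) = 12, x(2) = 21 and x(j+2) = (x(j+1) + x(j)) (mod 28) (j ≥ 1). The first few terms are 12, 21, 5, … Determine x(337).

Computing terms: x(1) = 12,  x(2) = 21,  x(3) = 5,  x(4) = 26,  x(5) = 3,  x(6) = 1,  x(7) = 4,  x(8) = 5,  x(9) = 9,  x(10) = 14,  x(11) = 23,  x(12) = 9,  x(13) = 4,  x(14) = 13,  x(15) = 17,  x(16) = 2,  x(17) = 19,  x(18) = 21,  x(19) = 12,  x(20) = 5,  x(21) = 17,  x(22) = 22,  x(23) = 11,  x(24) = 5,  x(25) = 16,  x(26) = 21,  x(27) = 9,  x(28) = 2,  x(29) = 11,  x(30) = 13,  x(31) = 24,  x(32) = 9,  x(33) = 5,  x(34) = 14,  x(35) = 19,  x(36) = 5,  x(37) = 24,  x(38) = 1,  x(39) = 25,  x(40) = 26,  x(41) = 23,  x(42) = 21,  x(43) = 16,  x(44) = 9,  x(45) = 25,  x(46) = 6,  x(47) = 3,  x(48) = 9,  x(49) = 12,  x(50) = 21.
The sequence repeats with period 48.
(337 - 1) mod 48 = 0, so x(337) = x(1) = 12.

12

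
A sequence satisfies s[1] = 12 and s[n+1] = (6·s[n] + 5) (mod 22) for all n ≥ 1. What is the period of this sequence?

s[1] = 12, s[2] = 11, s[3] = 5, s[4] = 13, s[5] = 17, s[6] = 19, s[7] = 9, s[8] = 15, s[9] = 7, s[10] = 3, s[11] = 1, s[12] = 11.
Since s[12] = s[2] = 11, the sequence is eventually periodic: after a pre-period of length 1 it cycles with period 10.

10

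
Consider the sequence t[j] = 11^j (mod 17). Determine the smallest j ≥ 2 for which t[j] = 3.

7

Computing terms: t[1] = 11,  t[2] = 2,  t[3] = 5,  t[4] = 4,  t[5] = 10,  t[6] = 8,  t[7] = 3,  t[8] = 16,  t[9] = 6,  t[10] = 15,  t[11] = 12,  t[12] = 13,  t[13] = 7,  t[14] = 9,  t[15] = 14,  t[16] = 1,  t[17] = 11.
Since t[17] = t[1] = 11, the sequence is periodic with period 16.
The value 3 first appears (with j ≥ 2) at t[7].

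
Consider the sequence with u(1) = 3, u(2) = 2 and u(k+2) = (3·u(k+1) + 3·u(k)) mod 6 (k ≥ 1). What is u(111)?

Computing terms: u(1) = 3, u(2) = 2, u(3) = 3, u(4) = 3, u(5) = 0, u(6) = 3, u(7) = 3.
Since (u(6), u(7)) = (u(3), u(4)) = (3, 3) (two consecutive terms determine the rest), the sequence is eventually periodic: after a pre-period of length 2 it cycles with period 3.
For k ≥ 3, u(k) depends only on (k - 3) mod 3. (111 - 3) mod 3 = 0, so u(111) = u(3) = 3.

3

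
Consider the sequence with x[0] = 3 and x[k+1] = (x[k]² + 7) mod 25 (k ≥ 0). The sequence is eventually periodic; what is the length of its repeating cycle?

x[0] = 3; x[1] = 16; x[2] = 13; x[3] = 1; x[4] = 8; x[5] = 21; x[6] = 23; x[7] = 11; x[8] = 3.
The sequence repeats with period 8.

8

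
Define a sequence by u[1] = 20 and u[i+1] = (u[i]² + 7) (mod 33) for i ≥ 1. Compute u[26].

8

u[1] = 20, u[2] = 11, u[3] = 29, u[4] = 23, u[5] = 8, u[6] = 5, u[7] = 32, u[8] = 8.
Since u[8] = u[5] = 8, the sequence is eventually periodic: after a pre-period of length 4 it cycles with period 3.
For i ≥ 5, u[i] depends only on (i - 5) mod 3. (26 - 5) mod 3 = 0, so u[26] = u[5] = 8.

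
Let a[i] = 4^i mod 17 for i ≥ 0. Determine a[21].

We have a[0] = 1; a[1] = 4; a[2] = 16; a[3] = 13; a[4] = 1.
The sequence repeats with period 4.
(21 - 0) mod 4 = 1, so a[21] = a[1] = 4.

4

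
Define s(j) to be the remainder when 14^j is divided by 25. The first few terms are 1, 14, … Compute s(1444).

Computing terms: s(0) = 1,  s(1) = 14,  s(2) = 21,  s(3) = 19,  s(4) = 16,  s(5) = 24,  s(6) = 11,  s(7) = 4,  s(8) = 6,  s(9) = 9,  s(10) = 1.
The sequence repeats with period 10.
So s(1444) = s(0 + ((1444-0) mod 10)) = s(4) = 16.

16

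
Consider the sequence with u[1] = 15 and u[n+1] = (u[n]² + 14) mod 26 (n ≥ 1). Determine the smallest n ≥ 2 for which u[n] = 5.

2

Computing terms: u[1] = 15; u[2] = 5; u[3] = 13; u[4] = 1; u[5] = 15.
Since u[5] = u[1] = 15, the sequence is periodic with period 4.
The value 5 first appears (with n ≥ 2) at u[2].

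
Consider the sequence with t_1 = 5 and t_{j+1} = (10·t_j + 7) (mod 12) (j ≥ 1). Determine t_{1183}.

5

Computing terms: t_1 = 5,  t_2 = 9,  t_3 = 1,  t_4 = 5.
The sequence repeats with period 3.
(1183 - 1) mod 3 = 0, so t_{1183} = t_1 = 5.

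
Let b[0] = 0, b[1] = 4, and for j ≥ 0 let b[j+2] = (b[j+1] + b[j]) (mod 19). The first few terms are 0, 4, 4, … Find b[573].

8

b[0] = 0; b[1] = 4; b[2] = 4; b[3] = 8; b[4] = 12; b[5] = 1; b[6] = 13; b[7] = 14; b[8] = 8; b[9] = 3; b[10] = 11; b[11] = 14; b[12] = 6; b[13] = 1; b[14] = 7; b[15] = 8; b[16] = 15; b[17] = 4; b[18] = 0; b[19] = 4.
The sequence repeats with period 18.
(573 - 0) mod 18 = 15, so b[573] = b[15] = 8.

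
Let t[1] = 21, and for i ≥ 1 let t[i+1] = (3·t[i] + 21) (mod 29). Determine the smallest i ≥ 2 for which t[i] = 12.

We have t[1] = 21,  t[2] = 26,  t[3] = 12,  t[4] = 28,  t[5] = 18,  t[6] = 17,  t[7] = 14,  t[8] = 5,  t[9] = 7,  t[10] = 13,  t[11] = 2,  t[12] = 27,  t[13] = 15,  t[14] = 8,  t[15] = 16,  t[16] = 11,  t[17] = 25,  t[18] = 9,  t[19] = 19,  t[20] = 20,  t[21] = 23,  t[22] = 3,  t[23] = 1,  t[24] = 24,  t[25] = 6,  t[26] = 10,  t[27] = 22,  t[28] = 0,  t[29] = 21.
Since t[29] = t[1] = 21, the sequence is periodic with period 28.
The value 12 first appears (with i ≥ 2) at t[3].

3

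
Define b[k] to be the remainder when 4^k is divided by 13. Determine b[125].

10

b[0] = 1; b[1] = 4; b[2] = 3; b[3] = 12; b[4] = 9; b[5] = 10; b[6] = 1.
Since b[6] = b[0] = 1, the sequence is periodic with period 6.
So b[125] = b[0 + ((125-0) mod 6)] = b[5] = 10.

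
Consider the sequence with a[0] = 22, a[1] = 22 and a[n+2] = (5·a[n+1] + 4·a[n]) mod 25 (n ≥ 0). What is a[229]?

Computing terms: a[0] = 22; a[1] = 22; a[2] = 23; a[3] = 3; a[4] = 7; a[5] = 22; a[6] = 13; a[7] = 3; a[8] = 17; a[9] = 22; a[10] = 3; a[11] = 3; a[12] = 2; a[13] = 22; a[14] = 18; a[15] = 3; a[16] = 12; a[17] = 22; a[18] = 8; a[19] = 3; a[20] = 22; a[21] = 22.
The sequence repeats with period 20.
So a[229] = a[0 + ((229-0) mod 20)] = a[9] = 22.

22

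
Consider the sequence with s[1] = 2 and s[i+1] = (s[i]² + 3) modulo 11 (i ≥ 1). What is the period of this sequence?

3

Listing terms: s[1] = 2,  s[2] = 7,  s[3] = 8,  s[4] = 1,  s[5] = 4,  s[6] = 8.
Since s[6] = s[3] = 8, the sequence is eventually periodic: after a pre-period of length 2 it cycles with period 3.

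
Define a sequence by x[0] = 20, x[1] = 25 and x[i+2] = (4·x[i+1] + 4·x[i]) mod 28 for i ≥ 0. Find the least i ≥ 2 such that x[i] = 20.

6

Listing terms: x[0] = 20, x[1] = 25, x[2] = 12, x[3] = 8, x[4] = 24, x[5] = 16, x[6] = 20, x[7] = 4, x[8] = 12, x[9] = 8.
Since (x[8], x[9]) = (x[2], x[3]) = (12, 8) (two consecutive terms determine the rest), the sequence is eventually periodic: after a pre-period of length 2 it cycles with period 6.
The value 20 first appears (with i ≥ 2) at x[6].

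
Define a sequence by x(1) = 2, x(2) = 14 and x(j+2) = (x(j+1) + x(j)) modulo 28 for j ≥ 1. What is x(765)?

24

Listing terms: x(1) = 2,  x(2) = 14,  x(3) = 16,  x(4) = 2,  x(5) = 18,  x(6) = 20,  x(7) = 10,  x(8) = 2,  x(9) = 12,  x(10) = 14,  x(11) = 26,  x(12) = 12,  x(13) = 10,  x(14) = 22,  x(15) = 4,  x(16) = 26,  x(17) = 2,  x(18) = 0,  x(19) = 2,  x(20) = 2,  x(21) = 4,  x(22) = 6,  x(23) = 10,  x(24) = 16,  x(25) = 26,  x(26) = 14,  x(27) = 12,  x(28) = 26,  x(29) = 10,  x(30) = 8,  x(31) = 18,  x(32) = 26,  x(33) = 16,  x(34) = 14,  x(35) = 2,  x(36) = 16,  x(37) = 18,  x(38) = 6,  x(39) = 24,  x(40) = 2,  x(41) = 26,  x(42) = 0,  x(43) = 26,  x(44) = 26,  x(45) = 24,  x(46) = 22,  x(47) = 18,  x(48) = 12,  x(49) = 2,  x(50) = 14.
Since (x(49), x(50)) = (x(1), x(2)) = (2, 14) (two consecutive terms determine the rest), the sequence is periodic with period 48.
(765 - 1) mod 48 = 44, so x(765) = x(45) = 24.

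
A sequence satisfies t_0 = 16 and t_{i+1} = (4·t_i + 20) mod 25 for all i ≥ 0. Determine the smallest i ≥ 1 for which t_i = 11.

Listing terms: t_0 = 16,  t_1 = 9,  t_2 = 6,  t_3 = 19,  t_4 = 21,  t_5 = 4,  t_6 = 11,  t_7 = 14,  t_8 = 1,  t_9 = 24,  t_{10} = 16.
Since t_{10} = t_0 = 16, the sequence is periodic with period 10.
The value 11 first appears (with i ≥ 1) at t_6.

6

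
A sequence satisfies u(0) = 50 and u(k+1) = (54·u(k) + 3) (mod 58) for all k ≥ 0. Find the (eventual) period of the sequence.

7

u(0) = 50,  u(1) = 35,  u(2) = 37,  u(3) = 29,  u(4) = 3,  u(5) = 49,  u(6) = 39,  u(7) = 21,  u(8) = 35.
Since u(8) = u(1) = 35, the sequence is eventually periodic: after a pre-period of length 1 it cycles with period 7.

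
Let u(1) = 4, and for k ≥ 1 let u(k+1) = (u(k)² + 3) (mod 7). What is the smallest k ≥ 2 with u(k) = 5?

Computing terms: u(1) = 4,  u(2) = 5,  u(3) = 0,  u(4) = 3,  u(5) = 5.
Since u(5) = u(2) = 5, the sequence is eventually periodic: after a pre-period of length 1 it cycles with period 3.
The value 5 first appears (with k ≥ 2) at u(2).

2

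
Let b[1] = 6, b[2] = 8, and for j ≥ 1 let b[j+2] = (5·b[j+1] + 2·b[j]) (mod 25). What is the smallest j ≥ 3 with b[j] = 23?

10

Listing terms: b[1] = 6; b[2] = 8; b[3] = 2; b[4] = 1; b[5] = 9; b[6] = 22; b[7] = 3; b[8] = 9; b[9] = 1; b[10] = 23; b[11] = 17; b[12] = 6; b[13] = 14; b[14] = 7; b[15] = 13; b[16] = 4; b[17] = 21; b[18] = 13; b[19] = 7; b[20] = 11; b[21] = 19; b[22] = 17; b[23] = 23; b[24] = 24; b[25] = 16; b[26] = 3; b[27] = 22; b[28] = 16; b[29] = 24; b[30] = 2; b[31] = 8; b[32] = 19; b[33] = 11; b[34] = 18; b[35] = 12; b[36] = 21; b[37] = 4; b[38] = 12; b[39] = 18; b[40] = 14; b[41] = 6; b[42] = 8.
The sequence repeats with period 40.
The value 23 first appears (with j ≥ 3) at b[10].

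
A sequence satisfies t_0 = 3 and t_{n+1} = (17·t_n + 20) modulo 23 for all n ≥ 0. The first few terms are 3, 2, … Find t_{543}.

5

Computing terms: t_0 = 3; t_1 = 2; t_2 = 8; t_3 = 18; t_4 = 4; t_5 = 19; t_6 = 21; t_7 = 9; t_8 = 12; t_9 = 17; t_{10} = 10; t_{11} = 6; t_{12} = 7; t_{13} = 1; t_{14} = 14; t_{15} = 5; t_{16} = 13; t_{17} = 11; t_{18} = 0; t_{19} = 20; t_{20} = 15; t_{21} = 22; t_{22} = 3.
Since t_{22} = t_0 = 3, the sequence is periodic with period 22.
So t_{543} = t_{0 + ((543-0) mod 22)} = t_{15} = 5.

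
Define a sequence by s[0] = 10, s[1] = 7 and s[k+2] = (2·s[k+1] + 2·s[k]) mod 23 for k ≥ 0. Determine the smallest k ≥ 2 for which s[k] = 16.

11

s[0] = 10, s[1] = 7, s[2] = 11, s[3] = 13, s[4] = 2, s[5] = 7, s[6] = 18, s[7] = 4, s[8] = 21, s[9] = 4, s[10] = 4, s[11] = 16, s[12] = 17, s[13] = 20, s[14] = 5, s[15] = 4, s[16] = 18, s[17] = 21, s[18] = 9, s[19] = 14, s[20] = 0, s[21] = 5, s[22] = 10, s[23] = 7.
Since (s[22], s[23]) = (s[0], s[1]) = (10, 7) (two consecutive terms determine the rest), the sequence is periodic with period 22.
The value 16 first appears (with k ≥ 2) at s[11].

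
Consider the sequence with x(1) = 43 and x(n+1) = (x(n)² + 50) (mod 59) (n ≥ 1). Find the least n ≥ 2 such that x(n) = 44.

7

Listing terms: x(1) = 43; x(2) = 11; x(3) = 53; x(4) = 27; x(5) = 12; x(6) = 17; x(7) = 44; x(8) = 39; x(9) = 37; x(10) = 3; x(11) = 0; x(12) = 50; x(13) = 13; x(14) = 42; x(15) = 44.
Since x(15) = x(7) = 44, the sequence is eventually periodic: after a pre-period of length 6 it cycles with period 8.
The value 44 first appears (with n ≥ 2) at x(7).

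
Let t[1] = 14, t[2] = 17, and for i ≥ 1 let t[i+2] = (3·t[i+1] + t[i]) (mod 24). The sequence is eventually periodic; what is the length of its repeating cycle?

Computing terms: t[1] = 14,  t[2] = 17,  t[3] = 17,  t[4] = 20,  t[5] = 5,  t[6] = 11,  t[7] = 14,  t[8] = 5,  t[9] = 5,  t[10] = 20,  t[11] = 17,  t[12] = 23,  t[13] = 14,  t[14] = 17.
Since (t[13], t[14]) = (t[1], t[2]) = (14, 17) (two consecutive terms determine the rest), the sequence is periodic with period 12.

12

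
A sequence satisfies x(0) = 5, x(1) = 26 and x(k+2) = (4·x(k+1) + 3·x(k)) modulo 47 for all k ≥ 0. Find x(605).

We have x(0) = 5, x(1) = 26, x(2) = 25, x(3) = 37, x(4) = 35, x(5) = 16, x(6) = 28, x(7) = 19, x(8) = 19, x(9) = 39, x(10) = 25, x(11) = 29, x(12) = 3, x(13) = 5, x(14) = 29, x(15) = 37, x(16) = 0, x(17) = 17, x(18) = 21, x(19) = 41, x(20) = 39, x(21) = 44, x(22) = 11, x(23) = 35, x(24) = 32, x(25) = 45, x(26) = 41, x(27) = 17, x(28) = 3, x(29) = 16, x(30) = 26, x(31) = 11, x(32) = 28, x(33) = 4, x(34) = 6, x(35) = 36, x(36) = 21, x(37) = 4, x(38) = 32, x(39) = 46, x(40) = 45, x(41) = 36, x(42) = 44, x(43) = 2, x(44) = 46, x(45) = 2, x(46) = 5, x(47) = 26.
The sequence repeats with period 46.
(605 - 0) mod 46 = 7, so x(605) = x(7) = 19.

19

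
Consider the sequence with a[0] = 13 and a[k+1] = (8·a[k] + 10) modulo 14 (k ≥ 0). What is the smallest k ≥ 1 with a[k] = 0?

Listing terms: a[0] = 13; a[1] = 2; a[2] = 12; a[3] = 8; a[4] = 4; a[5] = 0; a[6] = 10; a[7] = 6; a[8] = 2.
Since a[8] = a[1] = 2, the sequence is eventually periodic: after a pre-period of length 1 it cycles with period 7.
The value 0 first appears (with k ≥ 1) at a[5].

5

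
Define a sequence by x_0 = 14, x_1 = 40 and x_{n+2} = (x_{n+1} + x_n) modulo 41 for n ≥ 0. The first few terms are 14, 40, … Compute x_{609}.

Computing terms: x_0 = 14; x_1 = 40; x_2 = 13; x_3 = 12; x_4 = 25; x_5 = 37; x_6 = 21; x_7 = 17; x_8 = 38; x_9 = 14; x_{10} = 11; x_{11} = 25; x_{12} = 36; x_{13} = 20; x_{14} = 15; x_{15} = 35; x_{16} = 9; x_{17} = 3; x_{18} = 12; x_{19} = 15; x_{20} = 27; x_{21} = 1; x_{22} = 28; x_{23} = 29; x_{24} = 16; x_{25} = 4; x_{26} = 20; x_{27} = 24; x_{28} = 3; x_{29} = 27; x_{30} = 30; x_{31} = 16; x_{32} = 5; x_{33} = 21; x_{34} = 26; x_{35} = 6; x_{36} = 32; x_{37} = 38; x_{38} = 29; x_{39} = 26; x_{40} = 14; x_{41} = 40.
The sequence repeats with period 40.
(609 - 0) mod 40 = 9, so x_{609} = x_9 = 14.

14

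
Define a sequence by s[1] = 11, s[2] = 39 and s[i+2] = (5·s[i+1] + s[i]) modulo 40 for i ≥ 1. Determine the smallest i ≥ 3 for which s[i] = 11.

s[1] = 11, s[2] = 39, s[3] = 6, s[4] = 29, s[5] = 31, s[6] = 24, s[7] = 31, s[8] = 19, s[9] = 6, s[10] = 9, s[11] = 11, s[12] = 24, s[13] = 11, s[14] = 39.
Since (s[13], s[14]) = (s[1], s[2]) = (11, 39) (two consecutive terms determine the rest), the sequence is periodic with period 12.
The value 11 first appears (with i ≥ 3) at s[11].

11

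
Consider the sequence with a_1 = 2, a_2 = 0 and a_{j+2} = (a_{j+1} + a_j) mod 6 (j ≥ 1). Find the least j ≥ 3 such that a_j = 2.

3

Listing terms: a_1 = 2, a_2 = 0, a_3 = 2, a_4 = 2, a_5 = 4, a_6 = 0, a_7 = 4, a_8 = 4, a_9 = 2, a_{10} = 0.
Since (a_9, a_{10}) = (a_1, a_2) = (2, 0) (two consecutive terms determine the rest), the sequence is periodic with period 8.
The value 2 first appears (with j ≥ 3) at a_3.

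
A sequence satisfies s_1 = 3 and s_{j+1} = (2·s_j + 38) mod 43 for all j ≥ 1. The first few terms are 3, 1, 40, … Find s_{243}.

16

Listing terms: s_1 = 3, s_2 = 1, s_3 = 40, s_4 = 32, s_5 = 16, s_6 = 27, s_7 = 6, s_8 = 7, s_9 = 9, s_{10} = 13, s_{11} = 21, s_{12} = 37, s_{13} = 26, s_{14} = 4, s_{15} = 3.
Since s_{15} = s_1 = 3, the sequence is periodic with period 14.
(243 - 1) mod 14 = 4, so s_{243} = s_5 = 16.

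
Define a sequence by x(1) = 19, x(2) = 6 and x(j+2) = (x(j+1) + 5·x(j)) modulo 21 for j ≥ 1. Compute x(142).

5

Computing terms: x(1) = 19, x(2) = 6, x(3) = 17, x(4) = 5, x(5) = 6, x(6) = 10, x(7) = 19, x(8) = 6.
The sequence repeats with period 6.
So x(142) = x(1 + ((142-1) mod 6)) = x(4) = 5.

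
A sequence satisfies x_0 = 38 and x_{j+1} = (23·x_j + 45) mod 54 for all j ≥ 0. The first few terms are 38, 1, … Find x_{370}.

44

Listing terms: x_0 = 38; x_1 = 1; x_2 = 14; x_3 = 43; x_4 = 8; x_5 = 13; x_6 = 20; x_7 = 19; x_8 = 50; x_9 = 7; x_{10} = 44; x_{11} = 31; x_{12} = 2; x_{13} = 37; x_{14} = 32; x_{15} = 25; x_{16} = 26; x_{17} = 49; x_{18} = 38.
The sequence repeats with period 18.
So x_{370} = x_{0 + ((370-0) mod 18)} = x_{10} = 44.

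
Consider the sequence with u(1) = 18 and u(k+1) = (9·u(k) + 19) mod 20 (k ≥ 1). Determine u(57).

Listing terms: u(1) = 18,  u(2) = 1,  u(3) = 8,  u(4) = 11,  u(5) = 18.
The sequence repeats with period 4.
So u(57) = u(1 + ((57-1) mod 4)) = u(1) = 18.

18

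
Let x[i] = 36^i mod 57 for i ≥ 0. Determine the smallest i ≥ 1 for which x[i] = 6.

We have x[0] = 1; x[1] = 36; x[2] = 42; x[3] = 30; x[4] = 54; x[5] = 6; x[6] = 45; x[7] = 24; x[8] = 9; x[9] = 39; x[10] = 36.
Since x[10] = x[1] = 36, the sequence is eventually periodic: after a pre-period of length 1 it cycles with period 9.
The value 6 first appears (with i ≥ 1) at x[5].

5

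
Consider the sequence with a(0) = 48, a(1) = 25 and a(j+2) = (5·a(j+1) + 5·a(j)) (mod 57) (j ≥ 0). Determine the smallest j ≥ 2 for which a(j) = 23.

2

We have a(0) = 48, a(1) = 25, a(2) = 23, a(3) = 12, a(4) = 4, a(5) = 23, a(6) = 21, a(7) = 49, a(8) = 8, a(9) = 0, a(10) = 40, a(11) = 29, a(12) = 3, a(13) = 46, a(14) = 17, a(15) = 30, a(16) = 7, a(17) = 14, a(18) = 48, a(19) = 25.
The sequence repeats with period 18.
The value 23 first appears (with j ≥ 2) at a(2).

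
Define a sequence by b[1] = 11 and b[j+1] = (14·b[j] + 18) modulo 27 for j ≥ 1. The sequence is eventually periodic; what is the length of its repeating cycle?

18

Listing terms: b[1] = 11,  b[2] = 10,  b[3] = 23,  b[4] = 16,  b[5] = 26,  b[6] = 4,  b[7] = 20,  b[8] = 1,  b[9] = 5,  b[10] = 7,  b[11] = 8,  b[12] = 22,  b[13] = 2,  b[14] = 19,  b[15] = 14,  b[16] = 25,  b[17] = 17,  b[18] = 13,  b[19] = 11.
Since b[19] = b[1] = 11, the sequence is periodic with period 18.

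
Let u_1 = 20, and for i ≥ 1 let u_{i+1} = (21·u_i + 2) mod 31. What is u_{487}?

6

Listing terms: u_1 = 20; u_2 = 19; u_3 = 29; u_4 = 22; u_5 = 30; u_6 = 12; u_7 = 6; u_8 = 4; u_9 = 24; u_{10} = 10; u_{11} = 26; u_{12} = 21; u_{13} = 9; u_{14} = 5; u_{15} = 14; u_{16} = 17; u_{17} = 18; u_{18} = 8; u_{19} = 15; u_{20} = 7; u_{21} = 25; u_{22} = 0; u_{23} = 2; u_{24} = 13; u_{25} = 27; u_{26} = 11; u_{27} = 16; u_{28} = 28; u_{29} = 1; u_{30} = 23; u_{31} = 20.
Since u_{31} = u_1 = 20, the sequence is periodic with period 30.
(487 - 1) mod 30 = 6, so u_{487} = u_7 = 6.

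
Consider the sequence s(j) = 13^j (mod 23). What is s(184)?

2

We have s(1) = 13; s(2) = 8; s(3) = 12; s(4) = 18; s(5) = 4; s(6) = 6; s(7) = 9; s(8) = 2; s(9) = 3; s(10) = 16; s(11) = 1; s(12) = 13.
Since s(12) = s(1) = 13, the sequence is periodic with period 11.
So s(184) = s(1 + ((184-1) mod 11)) = s(8) = 2.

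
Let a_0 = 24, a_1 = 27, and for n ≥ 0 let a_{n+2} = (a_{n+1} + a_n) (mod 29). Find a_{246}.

9

We have a_0 = 24; a_1 = 27; a_2 = 22; a_3 = 20; a_4 = 13; a_5 = 4; a_6 = 17; a_7 = 21; a_8 = 9; a_9 = 1; a_{10} = 10; a_{11} = 11; a_{12} = 21; a_{13} = 3; a_{14} = 24; a_{15} = 27.
Since (a_{14}, a_{15}) = (a_0, a_1) = (24, 27) (two consecutive terms determine the rest), the sequence is periodic with period 14.
So a_{246} = a_{0 + ((246-0) mod 14)} = a_8 = 9.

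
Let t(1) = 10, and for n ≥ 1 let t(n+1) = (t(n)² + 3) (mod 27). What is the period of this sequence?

6

We have t(1) = 10,  t(2) = 22,  t(3) = 1,  t(4) = 4,  t(5) = 19,  t(6) = 13,  t(7) = 10.
Since t(7) = t(1) = 10, the sequence is periodic with period 6.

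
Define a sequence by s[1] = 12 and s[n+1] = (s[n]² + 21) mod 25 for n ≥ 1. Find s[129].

Computing terms: s[1] = 12,  s[2] = 15,  s[3] = 21,  s[4] = 12.
The sequence repeats with period 3.
(129 - 1) mod 3 = 2, so s[129] = s[3] = 21.

21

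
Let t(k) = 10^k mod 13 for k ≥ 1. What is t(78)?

1

t(1) = 10; t(2) = 9; t(3) = 12; t(4) = 3; t(5) = 4; t(6) = 1; t(7) = 10.
The sequence repeats with period 6.
So t(78) = t(1 + ((78-1) mod 6)) = t(6) = 1.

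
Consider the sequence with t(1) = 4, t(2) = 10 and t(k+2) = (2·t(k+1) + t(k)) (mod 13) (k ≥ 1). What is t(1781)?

2

t(1) = 4; t(2) = 10; t(3) = 11; t(4) = 6; t(5) = 10; t(6) = 0; t(7) = 10; t(8) = 7; t(9) = 11; t(10) = 3; t(11) = 4; t(12) = 11; t(13) = 0; t(14) = 11; t(15) = 9; t(16) = 3; t(17) = 2; t(18) = 7; t(19) = 3; t(20) = 0; t(21) = 3; t(22) = 6; t(23) = 2; t(24) = 10; t(25) = 9; t(26) = 2; t(27) = 0; t(28) = 2; t(29) = 4; t(30) = 10.
Since (t(29), t(30)) = (t(1), t(2)) = (4, 10) (two consecutive terms determine the rest), the sequence is periodic with period 28.
(1781 - 1) mod 28 = 16, so t(1781) = t(17) = 2.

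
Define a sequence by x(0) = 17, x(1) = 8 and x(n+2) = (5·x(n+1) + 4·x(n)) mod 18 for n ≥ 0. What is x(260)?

We have x(0) = 17,  x(1) = 8,  x(2) = 0,  x(3) = 14,  x(4) = 16,  x(5) = 10,  x(6) = 6,  x(7) = 16,  x(8) = 14,  x(9) = 8,  x(10) = 6,  x(11) = 8,  x(12) = 10,  x(13) = 10,  x(14) = 0,  x(15) = 4,  x(16) = 2,  x(17) = 8,  x(18) = 12,  x(19) = 2,  x(20) = 4,  x(21) = 10,  x(22) = 12,  x(23) = 10,  x(24) = 8,  x(25) = 8,  x(26) = 0.
Since (x(25), x(26)) = (x(1), x(2)) = (8, 0) (two consecutive terms determine the rest), the sequence is eventually periodic: after a pre-period of length 1 it cycles with period 24.
For n ≥ 1, x(n) depends only on (n - 1) mod 24. (260 - 1) mod 24 = 19, so x(260) = x(20) = 4.

4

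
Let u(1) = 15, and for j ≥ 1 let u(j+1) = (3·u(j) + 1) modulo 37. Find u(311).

u(1) = 15; u(2) = 9; u(3) = 28; u(4) = 11; u(5) = 34; u(6) = 29; u(7) = 14; u(8) = 6; u(9) = 19; u(10) = 21; u(11) = 27; u(12) = 8; u(13) = 25; u(14) = 2; u(15) = 7; u(16) = 22; u(17) = 30; u(18) = 17; u(19) = 15.
The sequence repeats with period 18.
So u(311) = u(1 + ((311-1) mod 18)) = u(5) = 34.

34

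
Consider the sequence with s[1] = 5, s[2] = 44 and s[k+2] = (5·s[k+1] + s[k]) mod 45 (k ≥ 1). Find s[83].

Listing terms: s[1] = 5; s[2] = 44; s[3] = 0; s[4] = 44; s[5] = 40; s[6] = 19; s[7] = 0; s[8] = 19; s[9] = 5; s[10] = 44.
The sequence repeats with period 8.
So s[83] = s[1 + ((83-1) mod 8)] = s[3] = 0.

0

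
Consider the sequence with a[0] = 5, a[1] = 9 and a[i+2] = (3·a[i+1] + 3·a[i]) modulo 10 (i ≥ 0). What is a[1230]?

We have a[0] = 5; a[1] = 9; a[2] = 2; a[3] = 3; a[4] = 5; a[5] = 4; a[6] = 7; a[7] = 3; a[8] = 0; a[9] = 9; a[10] = 7; a[11] = 8; a[12] = 5; a[13] = 9.
The sequence repeats with period 12.
(1230 - 0) mod 12 = 6, so a[1230] = a[6] = 7.

7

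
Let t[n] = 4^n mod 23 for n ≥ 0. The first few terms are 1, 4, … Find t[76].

6

We have t[0] = 1,  t[1] = 4,  t[2] = 16,  t[3] = 18,  t[4] = 3,  t[5] = 12,  t[6] = 2,  t[7] = 8,  t[8] = 9,  t[9] = 13,  t[10] = 6,  t[11] = 1.
Since t[11] = t[0] = 1, the sequence is periodic with period 11.
So t[76] = t[0 + ((76-0) mod 11)] = t[10] = 6.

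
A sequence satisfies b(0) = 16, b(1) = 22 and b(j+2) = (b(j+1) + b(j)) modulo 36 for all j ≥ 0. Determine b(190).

We have b(0) = 16,  b(1) = 22,  b(2) = 2,  b(3) = 24,  b(4) = 26,  b(5) = 14,  b(6) = 4,  b(7) = 18,  b(8) = 22,  b(9) = 4,  b(10) = 26,  b(11) = 30,  b(12) = 20,  b(13) = 14,  b(14) = 34,  b(15) = 12,  b(16) = 10,  b(17) = 22,  b(18) = 32,  b(19) = 18,  b(20) = 14,  b(21) = 32,  b(22) = 10,  b(23) = 6,  b(24) = 16,  b(25) = 22.
The sequence repeats with period 24.
(190 - 0) mod 24 = 22, so b(190) = b(22) = 10.

10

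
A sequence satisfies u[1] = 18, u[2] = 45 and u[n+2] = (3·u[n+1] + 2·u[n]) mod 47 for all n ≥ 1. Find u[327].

Computing terms: u[1] = 18; u[2] = 45; u[3] = 30; u[4] = 39; u[5] = 36; u[6] = 45; u[7] = 19; u[8] = 6; u[9] = 9; u[10] = 39; u[11] = 41; u[12] = 13; u[13] = 27; u[14] = 13; u[15] = 46; u[16] = 23; u[17] = 20; u[18] = 12; u[19] = 29; u[20] = 17; u[21] = 15; u[22] = 32; u[23] = 32; u[24] = 19; u[25] = 27; u[26] = 25; u[27] = 35; u[28] = 14; u[29] = 18; u[30] = 35; u[31] = 0; u[32] = 23; u[33] = 22; u[34] = 18; u[35] = 4; u[36] = 1; u[37] = 11; u[38] = 35; u[39] = 33; u[40] = 28; u[41] = 9; u[42] = 36; u[43] = 32; u[44] = 27; u[45] = 4; u[46] = 19; u[47] = 18; u[48] = 45.
Since (u[47], u[48]) = (u[1], u[2]) = (18, 45) (two consecutive terms determine the rest), the sequence is periodic with period 46.
(327 - 1) mod 46 = 4, so u[327] = u[5] = 36.

36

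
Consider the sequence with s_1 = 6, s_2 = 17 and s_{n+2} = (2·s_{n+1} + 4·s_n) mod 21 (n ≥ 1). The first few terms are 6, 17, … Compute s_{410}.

Computing terms: s_1 = 6; s_2 = 17; s_3 = 16; s_4 = 16; s_5 = 12; s_6 = 4; s_7 = 14; s_8 = 2; s_9 = 18; s_{10} = 2; s_{11} = 13; s_{12} = 13; s_{13} = 15; s_{14} = 19; s_{15} = 14; s_{16} = 20; s_{17} = 12; s_{18} = 20; s_{19} = 4; s_{20} = 4; s_{21} = 3; s_{22} = 1; s_{23} = 14; s_{24} = 11; s_{25} = 15; s_{26} = 11; s_{27} = 19; s_{28} = 19; s_{29} = 9; s_{30} = 10; s_{31} = 14; s_{32} = 5; s_{33} = 3; s_{34} = 5; s_{35} = 1; s_{36} = 1; s_{37} = 6; s_{38} = 16; s_{39} = 14; s_{40} = 8; s_{41} = 9; s_{42} = 8; s_{43} = 10; s_{44} = 10; s_{45} = 18; s_{46} = 13; s_{47} = 14; s_{48} = 17; s_{49} = 6; s_{50} = 17.
The sequence repeats with period 48.
(410 - 1) mod 48 = 25, so s_{410} = s_{26} = 11.

11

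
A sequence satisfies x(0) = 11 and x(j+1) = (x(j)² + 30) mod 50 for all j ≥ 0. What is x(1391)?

41

Listing terms: x(0) = 11; x(1) = 1; x(2) = 31; x(3) = 41; x(4) = 11.
Since x(4) = x(0) = 11, the sequence is periodic with period 4.
(1391 - 0) mod 4 = 3, so x(1391) = x(3) = 41.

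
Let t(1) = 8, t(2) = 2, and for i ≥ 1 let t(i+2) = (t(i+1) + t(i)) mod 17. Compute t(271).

Listing terms: t(1) = 8,  t(2) = 2,  t(3) = 10,  t(4) = 12,  t(5) = 5,  t(6) = 0,  t(7) = 5,  t(8) = 5,  t(9) = 10,  t(10) = 15,  t(11) = 8,  t(12) = 6,  t(13) = 14,  t(14) = 3,  t(15) = 0,  t(16) = 3,  t(17) = 3,  t(18) = 6,  t(19) = 9,  t(20) = 15,  t(21) = 7,  t(22) = 5,  t(23) = 12,  t(24) = 0,  t(25) = 12,  t(26) = 12,  t(27) = 7,  t(28) = 2,  t(29) = 9,  t(30) = 11,  t(31) = 3,  t(32) = 14,  t(33) = 0,  t(34) = 14,  t(35) = 14,  t(36) = 11,  t(37) = 8,  t(38) = 2.
The sequence repeats with period 36.
So t(271) = t(1 + ((271-1) mod 36)) = t(19) = 9.

9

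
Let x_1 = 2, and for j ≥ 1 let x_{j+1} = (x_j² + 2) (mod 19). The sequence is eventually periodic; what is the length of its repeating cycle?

3

Listing terms: x_1 = 2,  x_2 = 6,  x_3 = 0,  x_4 = 2.
The sequence repeats with period 3.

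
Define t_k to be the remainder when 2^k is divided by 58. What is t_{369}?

t_1 = 2; t_2 = 4; t_3 = 8; t_4 = 16; t_5 = 32; t_6 = 6; t_7 = 12; t_8 = 24; t_9 = 48; t_{10} = 38; t_{11} = 18; t_{12} = 36; t_{13} = 14; t_{14} = 28; t_{15} = 56; t_{16} = 54; t_{17} = 50; t_{18} = 42; t_{19} = 26; t_{20} = 52; t_{21} = 46; t_{22} = 34; t_{23} = 10; t_{24} = 20; t_{25} = 40; t_{26} = 22; t_{27} = 44; t_{28} = 30; t_{29} = 2.
The sequence repeats with period 28.
So t_{369} = t_{1 + ((369-1) mod 28)} = t_5 = 32.

32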